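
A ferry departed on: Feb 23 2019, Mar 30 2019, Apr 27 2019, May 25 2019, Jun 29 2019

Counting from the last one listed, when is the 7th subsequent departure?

All Saturdays; the gaps (35, 28, 28, 35) vary with month length.
This is the last Saturday of each month.
Last Saturday of July 2019: Jul 27 2019.
Last Saturday of August 2019: Aug 31 2019.
September 2019 ends with Saturday Sep 28 2019.
Last Saturday of October 2019: Oct 26 2019.
Last Saturday of November 2019: Nov 30 2019.
Last Saturday of December 2019: Dec 28 2019.
January 2020 ends with Saturday Jan 25 2020.

Jan 25 2020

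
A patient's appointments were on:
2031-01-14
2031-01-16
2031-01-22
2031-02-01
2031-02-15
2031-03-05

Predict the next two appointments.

2031-03-27, 2031-04-22

Gaps: 2, 6, 10, 14, 18 days — each gap is 4 larger than the previous one.
Next gap: 22 days. 2031-03-05 + 22 days = 2031-03-27.
Next gap: 26 days. 2031-03-27 + 26 days = 2031-04-22.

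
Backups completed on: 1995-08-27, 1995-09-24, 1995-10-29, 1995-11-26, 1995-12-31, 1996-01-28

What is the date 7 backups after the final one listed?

All Sundays; the gaps (28, 35, 28, 35, 28) vary with month length.
This is the last Sunday of each month.
Last Sunday of February 1996: 1996-02-25.
March 1996 ends with Sunday 1996-03-31.
April 1996 ends with Sunday 1996-04-28.
Last Sunday of May 1996: 1996-05-26.
June 1996 ends with Sunday 1996-06-30.
July 1996 ends with Sunday 1996-07-28.
August 1996 ends with Sunday 1996-08-25.

1996-08-25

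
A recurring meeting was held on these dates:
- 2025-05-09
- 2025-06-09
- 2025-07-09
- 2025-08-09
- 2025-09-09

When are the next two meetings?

Each date is the 9th; the gaps (31, 30, 31, 31) track the month lengths.
The rule is the 9th of each month.
October 2025: 2025-10-09.
November 2025: 2025-11-09.

2025-10-09, 2025-11-09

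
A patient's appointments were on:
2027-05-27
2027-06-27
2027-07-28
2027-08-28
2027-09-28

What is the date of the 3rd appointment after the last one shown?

The spacing is 31, 31, 31, 31 days — always 31 days.
2027-09-28 + 31 days = 2027-10-29.
2027-10-29 + 31 days = 2027-11-29.
2027-11-29 + 31 days = 2027-12-30.

2027-12-30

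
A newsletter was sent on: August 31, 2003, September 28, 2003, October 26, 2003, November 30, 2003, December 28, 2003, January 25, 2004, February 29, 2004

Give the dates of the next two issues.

These are Sundays with 28, 28, 35, 28, 28, 35-day gaps.
Each is the final Sunday of its month — August 31, 2003 is past the 28th, so '4th Sunday' doesn't fit.
March 2004 ends with Sunday March 28, 2004.
April 2004 ends with Sunday April 25, 2004.

March 28, 2004; April 25, 2004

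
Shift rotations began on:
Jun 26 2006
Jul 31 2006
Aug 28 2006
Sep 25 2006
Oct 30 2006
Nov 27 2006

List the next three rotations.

Every date is a Monday; gaps 35, 28, 28, 35, 28 days.
Each is the last Monday of its month (at least one falls on the 29th or later, ruling out '4th Monday').
December 2006 ends with Monday Dec 25 2006.
January 2007 ends with Monday Jan 29 2007.
February 2007 ends with Monday Feb 26 2007.

Dec 25 2006, Jan 29 2007, Feb 26 2007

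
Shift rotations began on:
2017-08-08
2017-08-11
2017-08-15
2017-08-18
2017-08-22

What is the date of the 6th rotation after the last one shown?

Gaps: 3, 4, 3, 4 days — not constant, but cyclic with period 2.
The events fall on every Tuesday and Friday.
Next Friday: 2017-08-25.
The following Tuesday is 2017-08-29.
Next Friday: 2017-09-01.
The following Tuesday is 2017-09-05.
Next Friday: 2017-09-08.
Next Tuesday: 2017-09-12.

2017-09-12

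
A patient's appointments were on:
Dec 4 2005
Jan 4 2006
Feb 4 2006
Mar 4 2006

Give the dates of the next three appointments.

Apr 4 2006, May 4 2006, Jun 4 2006

Each date is the 4th; the gaps (31, 31, 28) track the month lengths.
The rule is the 4th of each month.
Next: April 2006 → Apr 4 2006.
Next: May 2006 → May 4 2006.
June 2006: Jun 4 2006.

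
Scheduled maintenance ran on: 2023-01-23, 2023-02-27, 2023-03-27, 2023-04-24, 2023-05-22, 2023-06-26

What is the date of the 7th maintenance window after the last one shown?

2024-01-22

Gaps: 35, 28, 28, 28, 35 days — a mix of 28 and 35. Every date is a Monday.
Each is the 4th Monday of its month.
4th Monday of July 2023: 2023-07-24.
4th Monday of August 2023: 2023-08-28.
4th Monday of September 2023: 2023-09-25.
October 2023 — 4th Monday is 2023-10-23.
4th Monday of November 2023: 2023-11-27.
December 2023 — 4th Monday is 2023-12-25.
4th Monday of January 2024: 2024-01-22.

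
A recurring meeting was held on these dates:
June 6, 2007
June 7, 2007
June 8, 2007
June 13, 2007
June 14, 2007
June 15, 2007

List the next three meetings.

June 20, 2007; June 21, 2007; June 22, 2007

Gaps: 1, 1, 5, 1, 1 days — not constant, but cyclic with period 3.
The events fall on every Wednesday, Thursday and Friday.
The following Wednesday is June 20, 2007.
The following Thursday is June 21, 2007.
Next Friday: June 22, 2007.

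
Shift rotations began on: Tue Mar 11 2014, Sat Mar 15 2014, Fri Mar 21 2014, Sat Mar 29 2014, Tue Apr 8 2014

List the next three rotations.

Sun Apr 20 2014, Sun May 4 2014, Tue May 20 2014

Gaps: 4, 6, 8, 10 days — each gap is 2 larger than the previous one.
Next gap: 12 days. Tue Apr 8 2014 + 12 days = Sun Apr 20 2014.
Next gap: 14 days. Sun Apr 20 2014 + 14 days = Sun May 4 2014.
Next gap: 16 days. Sun May 4 2014 + 16 days = Tue May 20 2014.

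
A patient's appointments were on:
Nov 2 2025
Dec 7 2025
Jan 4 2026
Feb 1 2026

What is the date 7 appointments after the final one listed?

All dates are Sundays, 35, 28, 28 days apart.
Specifically, the 1st Sunday of each month.
1st Sunday of March 2026: Mar 1 2026.
April 2026 — 1st Sunday is Apr 5 2026.
May 2026 — 1st Sunday is May 3 2026.
1st Sunday of June 2026: Jun 7 2026.
1st Sunday of July 2026: Jul 5 2026.
1st Sunday of August 2026: Aug 2 2026.
September 2026 — 1st Sunday is Sep 6 2026.

Sep 6 2026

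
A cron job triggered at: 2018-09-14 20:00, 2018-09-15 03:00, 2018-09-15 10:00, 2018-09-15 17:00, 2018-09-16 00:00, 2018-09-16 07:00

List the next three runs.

2018-09-16 14:00, 2018-09-16 21:00, 2018-09-17 04:00

Spacing: 7, 7, 7, 7, 7 h — constant 7 h.
2018-09-16 07:00 + 7 h = 2018-09-16 14:00.
2018-09-16 14:00 + 7 h = 2018-09-16 21:00.
2018-09-16 21:00 + 7 h = 2018-09-17 04:00.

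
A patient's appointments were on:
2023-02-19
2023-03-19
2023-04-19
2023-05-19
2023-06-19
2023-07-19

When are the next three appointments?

Each date is the 19th; the gaps (28, 31, 30, 31, 30) track the month lengths.
The rule is the 19th of each month.
August 2023: 2023-08-19.
Next: September 2023 → 2023-09-19.
October 2023: 2023-10-19.

2023-08-19, 2023-09-19, 2023-10-19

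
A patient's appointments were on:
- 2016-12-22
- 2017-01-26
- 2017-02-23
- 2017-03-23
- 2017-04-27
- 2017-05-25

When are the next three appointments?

Gaps: 35, 28, 28, 35, 28 days — a mix of 28 and 35. Every date is a Thursday.
Each is the 4th Thursday of its month.
4th Thursday of June 2017: 2017-06-22.
4th Thursday of July 2017: 2017-07-27.
August 2017 — 4th Thursday is 2017-08-24.

2017-06-22, 2017-07-27, 2017-08-24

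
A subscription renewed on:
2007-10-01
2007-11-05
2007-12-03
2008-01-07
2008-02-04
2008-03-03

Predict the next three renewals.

2008-04-07, 2008-05-05, 2008-06-02

All dates are Mondays, 35, 28, 35, 28, 28 days apart.
Specifically, the 1st Monday of each month.
April 2008 — 1st Monday is 2008-04-07.
May 2008 — 1st Monday is 2008-05-05.
1st Monday of June 2008: 2008-06-02.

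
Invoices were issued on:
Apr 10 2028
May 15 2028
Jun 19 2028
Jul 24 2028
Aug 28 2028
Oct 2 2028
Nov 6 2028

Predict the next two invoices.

Dec 11 2028, Jan 15 2029

The spacing is 35, 35, 35, 35, 35, 35 days — always 35 days.
Nov 6 2028 + 35 days = Dec 11 2028.
Dec 11 2028 + 35 days = Jan 15 2029.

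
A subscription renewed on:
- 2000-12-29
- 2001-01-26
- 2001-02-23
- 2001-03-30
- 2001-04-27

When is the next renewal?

These are Fridays with 28, 28, 35, 28-day gaps.
Each is the final Friday of its month — 2000-12-29 is past the 28th, so '4th Friday' doesn't fit.
May 2001 ends with Friday 2001-05-25.

2001-05-25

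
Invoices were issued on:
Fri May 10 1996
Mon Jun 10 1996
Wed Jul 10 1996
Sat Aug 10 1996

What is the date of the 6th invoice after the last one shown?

The day-of-month is always 10 (31, 30, 31 days between events).
So this recurs on the 10th of each month.
September 1996: Tue Sep 10 1996.
Next: October 1996 → Thu Oct 10 1996.
November 1996: Sun Nov 10 1996.
Next: December 1996 → Tue Dec 10 1996.
January 1997: Fri Jan 10 1997.
Next: February 1997 → Mon Feb 10 1997.

Mon Feb 10 1997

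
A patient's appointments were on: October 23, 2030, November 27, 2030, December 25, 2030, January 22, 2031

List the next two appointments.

Gaps: 35, 28, 28 days — a mix of 28 and 35. Every date is a Wednesday.
Each is the 4th Wednesday of its month.
February 2031 — 4th Wednesday is February 26, 2031.
March 2031 — 4th Wednesday is March 26, 2031.

February 26, 2031; March 26, 2031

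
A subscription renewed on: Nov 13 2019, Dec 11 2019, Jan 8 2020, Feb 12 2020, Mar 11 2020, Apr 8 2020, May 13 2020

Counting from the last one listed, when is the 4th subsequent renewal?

Sep 9 2020

All dates are Wednesdays, 28, 28, 35, 28, 28, 35 days apart.
Specifically, the 2nd Wednesday of each month.
June 2020 — 2nd Wednesday is Jun 10 2020.
2nd Wednesday of July 2020: Jul 8 2020.
2nd Wednesday of August 2020: Aug 12 2020.
2nd Wednesday of September 2020: Sep 9 2020.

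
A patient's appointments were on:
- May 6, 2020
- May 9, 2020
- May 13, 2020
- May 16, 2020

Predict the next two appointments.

Every event lands on a Wednesday or Saturday (gaps cycle 3, 4, 3).
So the schedule is: every Wednesday and Saturday.
The following Wednesday is May 20, 2020.
The following Saturday is May 23, 2020.

May 20, 2020; May 23, 2020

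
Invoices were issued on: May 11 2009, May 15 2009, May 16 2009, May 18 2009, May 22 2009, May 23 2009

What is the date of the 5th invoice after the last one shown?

The gap pattern 4, 1, 2, 4, 1 repeats every 3 events.
These are the Mondays, Fridays and Saturdays of each week.
The following Monday is May 25 2009.
The following Friday is May 29 2009.
Next Saturday: May 30 2009.
The following Monday is Jun 1 2009.
The following Friday is Jun 5 2009.

Jun 5 2009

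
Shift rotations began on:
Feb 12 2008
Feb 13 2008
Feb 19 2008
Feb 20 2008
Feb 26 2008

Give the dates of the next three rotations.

Feb 27 2008, Mar 4 2008, Mar 5 2008

Every event lands on a Tuesday or Wednesday (gaps cycle 1, 6, 1, 6).
So the schedule is: every Tuesday and Wednesday.
Next Wednesday: Feb 27 2008.
The following Tuesday is Mar 4 2008.
Next Wednesday: Mar 5 2008.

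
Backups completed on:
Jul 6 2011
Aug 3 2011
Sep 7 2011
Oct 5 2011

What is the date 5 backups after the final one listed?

Gaps: 28, 35, 28 days — a mix of 28 and 35. Every date is a Wednesday.
Each is the 1st Wednesday of its month.
1st Wednesday of November 2011: Nov 2 2011.
December 2011 — 1st Wednesday is Dec 7 2011.
1st Wednesday of January 2012: Jan 4 2012.
1st Wednesday of February 2012: Feb 1 2012.
March 2012 — 1st Wednesday is Mar 7 2012.

Mar 7 2012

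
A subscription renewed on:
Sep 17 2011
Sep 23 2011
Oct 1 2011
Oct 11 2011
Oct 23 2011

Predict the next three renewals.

Gaps: 6, 8, 10, 12 days — each gap is 2 larger than the previous one.
Next gap: 14 days. Oct 23 2011 + 14 days = Nov 6 2011.
Next gap: 16 days. Nov 6 2011 + 16 days = Nov 22 2011.
Next gap: 18 days. Nov 22 2011 + 18 days = Dec 10 2011.

Nov 6 2011, Nov 22 2011, Dec 10 2011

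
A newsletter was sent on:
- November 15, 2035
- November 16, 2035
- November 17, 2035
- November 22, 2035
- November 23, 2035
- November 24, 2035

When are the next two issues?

The gap pattern 1, 1, 5, 1, 1 repeats every 3 events.
These are the Thursdays, Fridays and Saturdays of each week.
Next Thursday: November 29, 2035.
Next Friday: November 30, 2035.

November 29, 2035; November 30, 2035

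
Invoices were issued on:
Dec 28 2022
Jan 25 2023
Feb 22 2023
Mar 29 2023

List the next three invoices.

All Wednesdays; the gaps (28, 28, 35) vary with month length.
This is the last Wednesday of each month.
Last Wednesday of April 2023: Apr 26 2023.
May 2023 ends with Wednesday May 31 2023.
June 2023 ends with Wednesday Jun 28 2023.

Apr 26 2023, May 31 2023, Jun 28 2023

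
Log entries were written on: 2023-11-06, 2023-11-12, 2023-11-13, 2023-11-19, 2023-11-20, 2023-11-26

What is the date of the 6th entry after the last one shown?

2023-12-17

The gap pattern 6, 1, 6, 1, 6 repeats every 2 events.
These are the Mondays and Sundays of each week.
The following Monday is 2023-11-27.
Next Sunday: 2023-12-03.
The following Monday is 2023-12-04.
The following Sunday is 2023-12-10.
The following Monday is 2023-12-11.
Next Sunday: 2023-12-17.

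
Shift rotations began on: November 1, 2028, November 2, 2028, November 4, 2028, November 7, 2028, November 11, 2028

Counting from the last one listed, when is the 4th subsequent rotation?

December 7, 2028

Gaps: 1, 2, 3, 4 days — each gap is 1 larger than the previous one.
Next gap: 5 days. November 11, 2028 + 5 days = November 16, 2028.
Next gap: 6 days. November 16, 2028 + 6 days = November 22, 2028.
Next gap: 7 days. November 22, 2028 + 7 days = November 29, 2028.
Next gap: 8 days. November 29, 2028 + 8 days = December 7, 2028.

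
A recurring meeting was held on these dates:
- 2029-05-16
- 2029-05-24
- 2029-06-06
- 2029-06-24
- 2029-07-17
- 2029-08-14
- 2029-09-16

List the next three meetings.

2029-10-24, 2029-12-06, 2030-01-23

Intervals are 8, 13, 18, 23, 28, 33 days — an arithmetic progression with common difference 5.
Next gap: 38 days. 2029-09-16 + 38 days = 2029-10-24.
Next gap: 43 days. 2029-10-24 + 43 days = 2029-12-06.
Next gap: 48 days. 2029-12-06 + 48 days = 2030-01-23.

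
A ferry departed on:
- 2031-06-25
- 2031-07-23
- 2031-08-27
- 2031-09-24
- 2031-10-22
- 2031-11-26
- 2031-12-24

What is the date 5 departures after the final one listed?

2032-05-26

All dates are Wednesdays, 28, 35, 28, 28, 35, 28 days apart.
Specifically, the 4th Wednesday of each month.
4th Wednesday of January 2032: 2032-01-28.
February 2032 — 4th Wednesday is 2032-02-25.
March 2032 — 4th Wednesday is 2032-03-24.
4th Wednesday of April 2032: 2032-04-28.
May 2032 — 4th Wednesday is 2032-05-26.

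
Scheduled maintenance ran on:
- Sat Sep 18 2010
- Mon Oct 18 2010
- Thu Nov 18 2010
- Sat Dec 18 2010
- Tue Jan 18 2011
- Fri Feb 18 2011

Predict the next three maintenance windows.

Fri Mar 18 2011, Mon Apr 18 2011, Wed May 18 2011

Gaps: 30, 31, 30, 31, 31 days — not constant. Every event is on the 18th of the month.
Pattern: the 18th of each month.
Next: March 2011 → Fri Mar 18 2011.
April 2011: Mon Apr 18 2011.
Next: May 2011 → Wed May 18 2011.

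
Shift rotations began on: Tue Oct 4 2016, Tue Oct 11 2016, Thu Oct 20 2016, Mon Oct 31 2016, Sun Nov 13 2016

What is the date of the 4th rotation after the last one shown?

Intervals are 7, 9, 11, 13 days — an arithmetic progression with common difference 2.
Next gap: 15 days. Sun Nov 13 2016 + 15 days = Mon Nov 28 2016.
Next gap: 17 days. Mon Nov 28 2016 + 17 days = Thu Dec 15 2016.
Next gap: 19 days. Thu Dec 15 2016 + 19 days = Tue Jan 3 2017.
Next gap: 21 days. Tue Jan 3 2017 + 21 days = Tue Jan 24 2017.

Tue Jan 24 2017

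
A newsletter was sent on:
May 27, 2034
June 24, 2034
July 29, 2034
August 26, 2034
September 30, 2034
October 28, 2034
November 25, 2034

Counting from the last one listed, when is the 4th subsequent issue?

March 31, 2035

Every date is a Saturday; gaps 28, 35, 28, 35, 28, 28 days.
Each is the last Saturday of its month (at least one falls on the 29th or later, ruling out '4th Saturday').
Last Saturday of December 2034: December 30, 2034.
January 2035 ends with Saturday January 27, 2035.
February 2035 ends with Saturday February 24, 2035.
March 2035 ends with Saturday March 31, 2035.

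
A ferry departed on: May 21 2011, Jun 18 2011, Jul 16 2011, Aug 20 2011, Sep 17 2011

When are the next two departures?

These are Saturdays at 28- or 35-day spacing (28, 28, 35, 28).
The pattern: 3rd Saturday of the month.
October 2011 — 3rd Saturday is Oct 15 2011.
3rd Saturday of November 2011: Nov 19 2011.

Oct 15 2011, Nov 19 2011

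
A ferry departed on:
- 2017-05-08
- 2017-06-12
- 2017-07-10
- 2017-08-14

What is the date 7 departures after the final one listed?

These are Mondays at 28- or 35-day spacing (35, 28, 35).
The pattern: 2nd Monday of the month.
September 2017 — 2nd Monday is 2017-09-11.
2nd Monday of October 2017: 2017-10-09.
2nd Monday of November 2017: 2017-11-13.
December 2017 — 2nd Monday is 2017-12-11.
January 2018 — 2nd Monday is 2018-01-08.
2nd Monday of February 2018: 2018-02-12.
2nd Monday of March 2018: 2018-03-12.

2018-03-12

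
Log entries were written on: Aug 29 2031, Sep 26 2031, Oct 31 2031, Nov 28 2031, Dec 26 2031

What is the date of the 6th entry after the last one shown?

These are Fridays with 28, 35, 28, 28-day gaps.
Each is the final Friday of its month — Aug 29 2031 is past the 28th, so '4th Friday' doesn't fit.
January 2032 ends with Friday Jan 30 2032.
Last Friday of February 2032: Feb 27 2032.
March 2032 ends with Friday Mar 26 2032.
April 2032 ends with Friday Apr 30 2032.
May 2032 ends with Friday May 28 2032.
June 2032 ends with Friday Jun 25 2032.

Jun 25 2032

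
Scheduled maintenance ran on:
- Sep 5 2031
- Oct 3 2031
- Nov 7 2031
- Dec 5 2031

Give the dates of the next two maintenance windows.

These are Fridays at 28- or 35-day spacing (28, 35, 28).
The pattern: 1st Friday of the month.
1st Friday of January 2032: Jan 2 2032.
February 2032 — 1st Friday is Feb 6 2032.

Jan 2 2032, Feb 6 2032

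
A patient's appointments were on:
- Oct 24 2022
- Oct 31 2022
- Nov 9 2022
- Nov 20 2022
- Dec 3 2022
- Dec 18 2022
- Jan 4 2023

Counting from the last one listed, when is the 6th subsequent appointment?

Intervals are 7, 9, 11, 13, 15, 17 days — an arithmetic progression with common difference 2.
Next gap: 19 days. Jan 4 2023 + 19 days = Jan 23 2023.
Next gap: 21 days. Jan 23 2023 + 21 days = Feb 13 2023.
Next gap: 23 days. Feb 13 2023 + 23 days = Mar 8 2023.
Next gap: 25 days. Mar 8 2023 + 25 days = Apr 2 2023.
Next gap: 27 days. Apr 2 2023 + 27 days = Apr 29 2023.
Next gap: 29 days. Apr 29 2023 + 29 days = May 28 2023.

May 28 2023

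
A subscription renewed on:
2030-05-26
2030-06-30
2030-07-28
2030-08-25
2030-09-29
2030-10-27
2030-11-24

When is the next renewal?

All Sundays; the gaps (35, 28, 28, 35, 28, 28) vary with month length.
This is the last Sunday of each month.
Last Sunday of December 2030: 2030-12-29.

2030-12-29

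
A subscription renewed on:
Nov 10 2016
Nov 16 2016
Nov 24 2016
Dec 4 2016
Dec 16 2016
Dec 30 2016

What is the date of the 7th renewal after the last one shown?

Gaps: 6, 8, 10, 12, 14 days — each gap is 2 larger than the previous one.
Next gap: 16 days. Dec 30 2016 + 16 days = Jan 15 2017.
Next gap: 18 days. Jan 15 2017 + 18 days = Feb 2 2017.
Next gap: 20 days. Feb 2 2017 + 20 days = Feb 22 2017.
Next gap: 22 days. Feb 22 2017 + 22 days = Mar 16 2017.
Next gap: 24 days. Mar 16 2017 + 24 days = Apr 9 2017.
Next gap: 26 days. Apr 9 2017 + 26 days = May 5 2017.
Next gap: 28 days. May 5 2017 + 28 days = Jun 2 2017.

Jun 2 2017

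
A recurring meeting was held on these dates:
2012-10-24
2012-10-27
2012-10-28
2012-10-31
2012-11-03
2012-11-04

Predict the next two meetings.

Every event lands on a Wednesday or Saturday or Sunday (gaps cycle 3, 1, 3, 3, 1).
So the schedule is: every Wednesday, Saturday and Sunday.
Next Wednesday: 2012-11-07.
Next Saturday: 2012-11-10.

2012-11-07, 2012-11-10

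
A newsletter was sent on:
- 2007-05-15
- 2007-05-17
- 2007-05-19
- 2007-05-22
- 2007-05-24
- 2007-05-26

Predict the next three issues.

2007-05-29, 2007-05-31, 2007-06-02

Gaps: 2, 2, 3, 2, 2 days — not constant, but cyclic with period 3.
The events fall on every Tuesday, Thursday and Saturday.
The following Tuesday is 2007-05-29.
The following Thursday is 2007-05-31.
The following Saturday is 2007-06-02.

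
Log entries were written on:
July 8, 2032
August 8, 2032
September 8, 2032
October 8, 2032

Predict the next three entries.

Gaps: 31, 31, 30 days — not constant. Every event is on the 8th of the month.
Pattern: the 8th of each month.
November 2032: November 8, 2032.
December 2032: December 8, 2032.
Next: January 2033 → January 8, 2033.

November 8, 2032; December 8, 2032; January 8, 2033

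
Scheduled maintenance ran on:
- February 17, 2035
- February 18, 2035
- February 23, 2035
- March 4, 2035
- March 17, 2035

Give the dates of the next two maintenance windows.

The spacing grows by 4 each time: 1, 5, 9, 13 days.
Next gap: 17 days. March 17, 2035 + 17 days = April 3, 2035.
Next gap: 21 days. April 3, 2035 + 21 days = April 24, 2035.

April 3, 2035; April 24, 2035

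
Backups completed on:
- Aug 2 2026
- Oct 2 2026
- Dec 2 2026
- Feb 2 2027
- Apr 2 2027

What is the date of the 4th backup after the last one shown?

Gaps: 61, 61, 62, 59 days — not constant. Every event is on the 2nd of the month.
Pattern: the 2nd of every 2 months.
June 2027: Jun 2 2027.
Next: August 2027 → Aug 2 2027.
Next: October 2027 → Oct 2 2027.
December 2027: Dec 2 2027.

Dec 2 2027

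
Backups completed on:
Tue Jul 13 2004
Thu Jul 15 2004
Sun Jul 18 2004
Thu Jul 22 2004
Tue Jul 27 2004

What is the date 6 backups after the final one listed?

Thu Sep 16 2004

Intervals are 2, 3, 4, 5 days — an arithmetic progression with common difference 1.
Next gap: 6 days. Tue Jul 27 2004 + 6 days = Mon Aug 2 2004.
Next gap: 7 days. Mon Aug 2 2004 + 7 days = Mon Aug 9 2004.
Next gap: 8 days. Mon Aug 9 2004 + 8 days = Tue Aug 17 2004.
Next gap: 9 days. Tue Aug 17 2004 + 9 days = Thu Aug 26 2004.
Next gap: 10 days. Thu Aug 26 2004 + 10 days = Sun Sep 5 2004.
Next gap: 11 days. Sun Sep 5 2004 + 11 days = Thu Sep 16 2004.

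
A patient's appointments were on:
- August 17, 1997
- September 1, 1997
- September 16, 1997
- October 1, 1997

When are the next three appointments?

October 16, 1997; October 31, 1997; November 15, 1997

The spacing is 15, 15, 15 days — always 15 days.
October 1, 1997 + 15 days = October 16, 1997.
October 16, 1997 + 15 days = October 31, 1997.
October 31, 1997 + 15 days = November 15, 1997.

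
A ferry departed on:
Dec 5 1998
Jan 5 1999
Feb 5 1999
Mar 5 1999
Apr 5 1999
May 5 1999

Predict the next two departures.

Jun 5 1999, Jul 5 1999

Each date is the 5th; the gaps (31, 31, 28, 31, 30) track the month lengths.
The rule is the 5th of each month.
Next: June 1999 → Jun 5 1999.
July 1999: Jul 5 1999.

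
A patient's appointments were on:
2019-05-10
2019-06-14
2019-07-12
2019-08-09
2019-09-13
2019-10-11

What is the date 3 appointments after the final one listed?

2020-01-10

These are Fridays at 28- or 35-day spacing (35, 28, 28, 35, 28).
The pattern: 2nd Friday of the month.
2nd Friday of November 2019: 2019-11-08.
December 2019 — 2nd Friday is 2019-12-13.
January 2020 — 2nd Friday is 2020-01-10.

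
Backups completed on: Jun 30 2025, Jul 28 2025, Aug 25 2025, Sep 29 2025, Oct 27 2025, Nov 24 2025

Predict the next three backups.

Dec 29 2025, Jan 26 2026, Feb 23 2026

All Mondays; the gaps (28, 28, 35, 28, 28) vary with month length.
This is the last Monday of each month.
December 2025 ends with Monday Dec 29 2025.
January 2026 ends with Monday Jan 26 2026.
February 2026 ends with Monday Feb 23 2026.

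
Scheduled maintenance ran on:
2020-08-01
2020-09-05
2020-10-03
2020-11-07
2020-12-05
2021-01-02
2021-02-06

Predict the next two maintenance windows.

2021-03-06, 2021-04-03

These are Saturdays at 28- or 35-day spacing (35, 28, 35, 28, 28, 35).
The pattern: 1st Saturday of the month.
1st Saturday of March 2021: 2021-03-06.
April 2021 — 1st Saturday is 2021-04-03.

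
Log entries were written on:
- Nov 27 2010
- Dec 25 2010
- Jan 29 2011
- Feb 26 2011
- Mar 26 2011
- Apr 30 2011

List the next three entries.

These are Saturdays with 28, 35, 28, 28, 35-day gaps.
Each is the final Saturday of its month — Jan 29 2011 is past the 28th, so '4th Saturday' doesn't fit.
Last Saturday of May 2011: May 28 2011.
Last Saturday of June 2011: Jun 25 2011.
July 2011 ends with Saturday Jul 30 2011.

May 28 2011, Jun 25 2011, Jul 30 2011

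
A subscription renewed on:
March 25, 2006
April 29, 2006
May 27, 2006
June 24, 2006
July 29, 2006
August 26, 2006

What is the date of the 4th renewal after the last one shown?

December 30, 2006

Every date is a Saturday; gaps 35, 28, 28, 35, 28 days.
Each is the last Saturday of its month (at least one falls on the 29th or later, ruling out '4th Saturday').
September 2006 ends with Saturday September 30, 2006.
October 2006 ends with Saturday October 28, 2006.
November 2006 ends with Saturday November 25, 2006.
Last Saturday of December 2006: December 30, 2006.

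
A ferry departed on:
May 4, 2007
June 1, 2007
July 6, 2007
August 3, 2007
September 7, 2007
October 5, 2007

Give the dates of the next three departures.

November 2, 2007; December 7, 2007; January 4, 2008

Gaps: 28, 35, 28, 35, 28 days — a mix of 28 and 35. Every date is a Friday.
Each is the 1st Friday of its month.
1st Friday of November 2007: November 2, 2007.
1st Friday of December 2007: December 7, 2007.
1st Friday of January 2008: January 4, 2008.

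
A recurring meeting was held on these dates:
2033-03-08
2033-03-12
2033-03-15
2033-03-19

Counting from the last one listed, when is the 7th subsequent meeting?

2033-04-12

Every event lands on a Tuesday or Saturday (gaps cycle 4, 3, 4).
So the schedule is: every Tuesday and Saturday.
Next Tuesday: 2033-03-22.
The following Saturday is 2033-03-26.
The following Tuesday is 2033-03-29.
The following Saturday is 2033-04-02.
Next Tuesday: 2033-04-05.
Next Saturday: 2033-04-09.
Next Tuesday: 2033-04-12.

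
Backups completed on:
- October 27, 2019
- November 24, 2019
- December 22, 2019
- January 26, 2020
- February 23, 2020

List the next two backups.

Gaps: 28, 28, 35, 28 days — a mix of 28 and 35. Every date is a Sunday.
Each is the 4th Sunday of its month.
4th Sunday of March 2020: March 22, 2020.
April 2020 — 4th Sunday is April 26, 2020.

March 22, 2020; April 26, 2020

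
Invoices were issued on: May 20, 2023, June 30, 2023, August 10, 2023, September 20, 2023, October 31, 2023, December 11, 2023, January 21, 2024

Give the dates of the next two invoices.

March 2, 2024; April 12, 2024

Every event comes 41 days after the last (41, 41, 41, 41, 41, 41).
January 21, 2024 + 41 days = March 2, 2024.
March 2, 2024 + 41 days = April 12, 2024.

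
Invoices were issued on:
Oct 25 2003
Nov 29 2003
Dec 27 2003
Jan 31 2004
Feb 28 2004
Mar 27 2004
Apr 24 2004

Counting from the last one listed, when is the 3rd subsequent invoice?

Jul 31 2004

Every date is a Saturday; gaps 35, 28, 35, 28, 28, 28 days.
Each is the last Saturday of its month (at least one falls on the 29th or later, ruling out '4th Saturday').
May 2004 ends with Saturday May 29 2004.
Last Saturday of June 2004: Jun 26 2004.
July 2004 ends with Saturday Jul 31 2004.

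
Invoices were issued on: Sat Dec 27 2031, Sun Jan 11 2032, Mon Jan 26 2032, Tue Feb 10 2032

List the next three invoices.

Wed Feb 25 2032, Thu Mar 11 2032, Fri Mar 26 2032

The spacing is 15, 15, 15 days — always 15 days.
Tue Feb 10 2032 + 15 days = Wed Feb 25 2032.
Wed Feb 25 2032 + 15 days = Thu Mar 11 2032.
Thu Mar 11 2032 + 15 days = Fri Mar 26 2032.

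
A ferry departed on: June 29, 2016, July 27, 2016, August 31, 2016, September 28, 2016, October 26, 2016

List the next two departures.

November 30, 2016; December 28, 2016

These are Wednesdays with 28, 35, 28, 28-day gaps.
Each is the final Wednesday of its month — June 29, 2016 is past the 28th, so '4th Wednesday' doesn't fit.
Last Wednesday of November 2016: November 30, 2016.
December 2016 ends with Wednesday December 28, 2016.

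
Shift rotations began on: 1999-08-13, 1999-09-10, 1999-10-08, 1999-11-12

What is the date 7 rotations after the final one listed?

2000-06-09

Gaps: 28, 28, 35 days — a mix of 28 and 35. Every date is a Friday.
Each is the 2nd Friday of its month.
2nd Friday of December 1999: 1999-12-10.
January 2000 — 2nd Friday is 2000-01-14.
2nd Friday of February 2000: 2000-02-11.
2nd Friday of March 2000: 2000-03-10.
April 2000 — 2nd Friday is 2000-04-14.
2nd Friday of May 2000: 2000-05-12.
June 2000 — 2nd Friday is 2000-06-09.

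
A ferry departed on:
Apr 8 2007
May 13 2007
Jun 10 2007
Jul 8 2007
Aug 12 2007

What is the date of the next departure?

Gaps: 35, 28, 28, 35 days — a mix of 28 and 35. Every date is a Sunday.
Each is the 2nd Sunday of its month.
2nd Sunday of September 2007: Sep 9 2007.

Sep 9 2007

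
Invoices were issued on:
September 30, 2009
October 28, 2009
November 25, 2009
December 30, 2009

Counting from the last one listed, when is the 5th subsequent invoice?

May 26, 2010

All Wednesdays; the gaps (28, 28, 35) vary with month length.
This is the last Wednesday of each month.
Last Wednesday of January 2010: January 27, 2010.
Last Wednesday of February 2010: February 24, 2010.
March 2010 ends with Wednesday March 31, 2010.
Last Wednesday of April 2010: April 28, 2010.
Last Wednesday of May 2010: May 26, 2010.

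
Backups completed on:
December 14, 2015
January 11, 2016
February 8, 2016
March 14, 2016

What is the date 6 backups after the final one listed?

These are Mondays at 28- or 35-day spacing (28, 28, 35).
The pattern: 2nd Monday of the month.
April 2016 — 2nd Monday is April 11, 2016.
May 2016 — 2nd Monday is May 9, 2016.
2nd Monday of June 2016: June 13, 2016.
2nd Monday of July 2016: July 11, 2016.
August 2016 — 2nd Monday is August 8, 2016.
September 2016 — 2nd Monday is September 12, 2016.

September 12, 2016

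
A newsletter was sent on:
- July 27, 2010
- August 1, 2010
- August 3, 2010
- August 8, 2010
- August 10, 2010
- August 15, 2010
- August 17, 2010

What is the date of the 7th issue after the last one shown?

Gaps: 5, 2, 5, 2, 5, 2 days — not constant, but cyclic with period 2.
The events fall on every Tuesday and Sunday.
The following Sunday is August 22, 2010.
The following Tuesday is August 24, 2010.
The following Sunday is August 29, 2010.
The following Tuesday is August 31, 2010.
The following Sunday is September 5, 2010.
Next Tuesday: September 7, 2010.
The following Sunday is September 12, 2010.

September 12, 2010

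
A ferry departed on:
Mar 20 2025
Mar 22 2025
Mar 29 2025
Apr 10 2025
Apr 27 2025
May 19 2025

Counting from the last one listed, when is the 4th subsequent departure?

The spacing grows by 5 each time: 2, 7, 12, 17, 22 days.
Next gap: 27 days. May 19 2025 + 27 days = Jun 15 2025.
Next gap: 32 days. Jun 15 2025 + 32 days = Jul 17 2025.
Next gap: 37 days. Jul 17 2025 + 37 days = Aug 23 2025.
Next gap: 42 days. Aug 23 2025 + 42 days = Oct 4 2025.

Oct 4 2025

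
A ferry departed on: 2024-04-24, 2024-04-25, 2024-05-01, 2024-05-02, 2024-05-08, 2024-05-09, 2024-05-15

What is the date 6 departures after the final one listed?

2024-06-05

Every event lands on a Wednesday or Thursday (gaps cycle 1, 6, 1, 6, 1, 6).
So the schedule is: every Wednesday and Thursday.
Next Thursday: 2024-05-16.
The following Wednesday is 2024-05-22.
Next Thursday: 2024-05-23.
Next Wednesday: 2024-05-29.
Next Thursday: 2024-05-30.
Next Wednesday: 2024-06-05.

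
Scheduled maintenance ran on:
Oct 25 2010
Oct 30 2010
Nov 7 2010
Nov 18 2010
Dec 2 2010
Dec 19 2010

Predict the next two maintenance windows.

Jan 8 2011, Jan 31 2011

Intervals are 5, 8, 11, 14, 17 days — an arithmetic progression with common difference 3.
Next gap: 20 days. Dec 19 2010 + 20 days = Jan 8 2011.
Next gap: 23 days. Jan 8 2011 + 23 days = Jan 31 2011.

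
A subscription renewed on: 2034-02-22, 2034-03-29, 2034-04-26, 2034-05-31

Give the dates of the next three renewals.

Every date is a Wednesday; gaps 35, 28, 35 days.
Each is the last Wednesday of its month (at least one falls on the 29th or later, ruling out '4th Wednesday').
Last Wednesday of June 2034: 2034-06-28.
Last Wednesday of July 2034: 2034-07-26.
Last Wednesday of August 2034: 2034-08-30.

2034-06-28, 2034-07-26, 2034-08-30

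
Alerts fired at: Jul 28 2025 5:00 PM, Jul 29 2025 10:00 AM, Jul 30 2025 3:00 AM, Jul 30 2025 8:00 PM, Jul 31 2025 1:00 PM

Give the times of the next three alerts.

The interval is a steady 17 hours (17, 17, 17, 17).
Jul 31 2025 1:00 PM + 17 h = Aug 1 2025 6:00 AM.
Aug 1 2025 6:00 AM + 17 h = Aug 1 2025 11:00 PM.
Aug 1 2025 11:00 PM + 17 h = Aug 2 2025 4:00 PM.

Aug 1 2025 6:00 AM, Aug 1 2025 11:00 PM, Aug 2 2025 4:00 PM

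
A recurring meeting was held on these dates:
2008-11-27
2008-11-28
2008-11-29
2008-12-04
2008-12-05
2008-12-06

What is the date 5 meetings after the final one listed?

2008-12-19

Gaps: 1, 1, 5, 1, 1 days — not constant, but cyclic with period 3.
The events fall on every Thursday, Friday and Saturday.
The following Thursday is 2008-12-11.
Next Friday: 2008-12-12.
The following Saturday is 2008-12-13.
Next Thursday: 2008-12-18.
The following Friday is 2008-12-19.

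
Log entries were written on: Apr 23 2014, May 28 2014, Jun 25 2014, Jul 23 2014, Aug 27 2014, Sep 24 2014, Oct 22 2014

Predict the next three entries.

Nov 26 2014, Dec 24 2014, Jan 28 2015

These are Wednesdays at 28- or 35-day spacing (35, 28, 28, 35, 28, 28).
The pattern: 4th Wednesday of the month.
4th Wednesday of November 2014: Nov 26 2014.
4th Wednesday of December 2014: Dec 24 2014.
January 2015 — 4th Wednesday is Jan 28 2015.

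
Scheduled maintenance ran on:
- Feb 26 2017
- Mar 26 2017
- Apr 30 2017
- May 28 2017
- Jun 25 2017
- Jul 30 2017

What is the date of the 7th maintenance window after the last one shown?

All Sundays; the gaps (28, 35, 28, 28, 35) vary with month length.
This is the last Sunday of each month.
Last Sunday of August 2017: Aug 27 2017.
September 2017 ends with Sunday Sep 24 2017.
October 2017 ends with Sunday Oct 29 2017.
November 2017 ends with Sunday Nov 26 2017.
Last Sunday of December 2017: Dec 31 2017.
January 2018 ends with Sunday Jan 28 2018.
February 2018 ends with Sunday Feb 25 2018.

Feb 25 2018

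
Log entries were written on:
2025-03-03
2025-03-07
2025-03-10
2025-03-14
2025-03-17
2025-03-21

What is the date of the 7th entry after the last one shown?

2025-04-14

Gaps: 4, 3, 4, 3, 4 days — not constant, but cyclic with period 2.
The events fall on every Monday and Friday.
The following Monday is 2025-03-24.
The following Friday is 2025-03-28.
Next Monday: 2025-03-31.
The following Friday is 2025-04-04.
The following Monday is 2025-04-07.
Next Friday: 2025-04-11.
The following Monday is 2025-04-14.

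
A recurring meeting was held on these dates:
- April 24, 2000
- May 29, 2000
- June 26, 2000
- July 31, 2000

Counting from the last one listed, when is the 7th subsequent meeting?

Every date is a Monday; gaps 35, 28, 35 days.
Each is the last Monday of its month (at least one falls on the 29th or later, ruling out '4th Monday').
August 2000 ends with Monday August 28, 2000.
September 2000 ends with Monday September 25, 2000.
Last Monday of October 2000: October 30, 2000.
Last Monday of November 2000: November 27, 2000.
December 2000 ends with Monday December 25, 2000.
January 2001 ends with Monday January 29, 2001.
February 2001 ends with Monday February 26, 2001.

February 26, 2001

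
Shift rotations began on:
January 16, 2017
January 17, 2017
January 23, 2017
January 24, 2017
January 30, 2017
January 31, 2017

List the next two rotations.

February 6, 2017; February 7, 2017

Gaps: 1, 6, 1, 6, 1 days — not constant, but cyclic with period 2.
The events fall on every Monday and Tuesday.
The following Monday is February 6, 2017.
Next Tuesday: February 7, 2017.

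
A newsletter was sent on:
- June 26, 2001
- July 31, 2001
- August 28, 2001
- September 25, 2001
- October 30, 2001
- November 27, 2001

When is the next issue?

All Tuesdays; the gaps (35, 28, 28, 35, 28) vary with month length.
This is the last Tuesday of each month.
December 2001 ends with Tuesday December 25, 2001.

December 25, 2001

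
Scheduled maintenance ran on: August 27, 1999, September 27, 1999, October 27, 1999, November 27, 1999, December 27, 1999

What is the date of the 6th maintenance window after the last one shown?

The day-of-month is always 27 (31, 30, 31, 30 days between events).
So this recurs on the 27th of each month.
January 2000: January 27, 2000.
February 2000: February 27, 2000.
March 2000: March 27, 2000.
Next: April 2000 → April 27, 2000.
Next: May 2000 → May 27, 2000.
Next: June 2000 → June 27, 2000.

June 27, 2000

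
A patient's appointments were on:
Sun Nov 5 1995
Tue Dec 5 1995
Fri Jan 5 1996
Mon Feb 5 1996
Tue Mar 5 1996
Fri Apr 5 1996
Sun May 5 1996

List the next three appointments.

The day-of-month is always 5 (30, 31, 31, 29, 31, 30 days between events).
So this recurs on the 5th of each month.
June 1996: Wed Jun 5 1996.
Next: July 1996 → Fri Jul 5 1996.
Next: August 1996 → Mon Aug 5 1996.

Wed Jun 5 1996, Fri Jul 5 1996, Mon Aug 5 1996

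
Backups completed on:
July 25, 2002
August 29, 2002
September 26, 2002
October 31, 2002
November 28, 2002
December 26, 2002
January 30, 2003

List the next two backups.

These are Thursdays with 35, 28, 35, 28, 28, 35-day gaps.
Each is the final Thursday of its month — August 29, 2002 is past the 28th, so '4th Thursday' doesn't fit.
Last Thursday of February 2003: February 27, 2003.
March 2003 ends with Thursday March 27, 2003.

February 27, 2003; March 27, 2003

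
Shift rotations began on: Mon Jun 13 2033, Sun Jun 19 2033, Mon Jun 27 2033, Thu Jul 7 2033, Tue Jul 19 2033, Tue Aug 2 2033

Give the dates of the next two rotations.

Gaps: 6, 8, 10, 12, 14 days — each gap is 2 larger than the previous one.
Next gap: 16 days. Tue Aug 2 2033 + 16 days = Thu Aug 18 2033.
Next gap: 18 days. Thu Aug 18 2033 + 18 days = Mon Sep 5 2033.

Thu Aug 18 2033, Mon Sep 5 2033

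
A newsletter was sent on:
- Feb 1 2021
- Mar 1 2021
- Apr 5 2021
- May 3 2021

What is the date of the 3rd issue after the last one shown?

Aug 2 2021

Gaps: 28, 35, 28 days — a mix of 28 and 35. Every date is a Monday.
Each is the 1st Monday of its month.
June 2021 — 1st Monday is Jun 7 2021.
1st Monday of July 2021: Jul 5 2021.
1st Monday of August 2021: Aug 2 2021.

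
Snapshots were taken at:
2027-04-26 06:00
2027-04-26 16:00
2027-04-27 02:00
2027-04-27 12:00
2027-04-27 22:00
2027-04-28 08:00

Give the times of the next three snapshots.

2027-04-28 18:00, 2027-04-29 04:00, 2027-04-29 14:00

The interval is a steady 10 hours (10, 10, 10, 10, 10).
2027-04-28 08:00 + 10 h = 2027-04-28 18:00.
2027-04-28 18:00 + 10 h = 2027-04-29 04:00.
2027-04-29 04:00 + 10 h = 2027-04-29 14:00.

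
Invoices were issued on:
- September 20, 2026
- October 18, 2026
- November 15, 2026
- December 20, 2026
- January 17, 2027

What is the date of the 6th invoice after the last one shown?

July 18, 2027

These are Sundays at 28- or 35-day spacing (28, 28, 35, 28).
The pattern: 3rd Sunday of the month.
February 2027 — 3rd Sunday is February 21, 2027.
March 2027 — 3rd Sunday is March 21, 2027.
3rd Sunday of April 2027: April 18, 2027.
May 2027 — 3rd Sunday is May 16, 2027.
June 2027 — 3rd Sunday is June 20, 2027.
3rd Sunday of July 2027: July 18, 2027.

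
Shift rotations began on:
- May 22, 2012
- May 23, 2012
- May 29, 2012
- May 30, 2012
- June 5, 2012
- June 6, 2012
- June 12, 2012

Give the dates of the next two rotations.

Every event lands on a Tuesday or Wednesday (gaps cycle 1, 6, 1, 6, 1, 6).
So the schedule is: every Tuesday and Wednesday.
The following Wednesday is June 13, 2012.
The following Tuesday is June 19, 2012.

June 13, 2012; June 19, 2012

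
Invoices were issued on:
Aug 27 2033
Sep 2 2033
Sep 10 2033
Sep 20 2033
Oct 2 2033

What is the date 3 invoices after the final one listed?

Nov 19 2033

The spacing grows by 2 each time: 6, 8, 10, 12 days.
Next gap: 14 days. Oct 2 2033 + 14 days = Oct 16 2033.
Next gap: 16 days. Oct 16 2033 + 16 days = Nov 1 2033.
Next gap: 18 days. Nov 1 2033 + 18 days = Nov 19 2033.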